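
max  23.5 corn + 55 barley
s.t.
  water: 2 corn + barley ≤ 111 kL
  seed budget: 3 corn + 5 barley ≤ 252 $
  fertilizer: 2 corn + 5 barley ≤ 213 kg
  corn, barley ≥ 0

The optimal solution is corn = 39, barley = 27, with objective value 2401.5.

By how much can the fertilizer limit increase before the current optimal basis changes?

Binding constraints: seed budget, fertilizer. The basis is B = [[3,5],[2,5]] with det 5.
Per unit increase in fertilizer, x* moves by d = (-1, 0.6).
The basis stays optimal until corn reaches 0; allowable increase = 39 kg.

39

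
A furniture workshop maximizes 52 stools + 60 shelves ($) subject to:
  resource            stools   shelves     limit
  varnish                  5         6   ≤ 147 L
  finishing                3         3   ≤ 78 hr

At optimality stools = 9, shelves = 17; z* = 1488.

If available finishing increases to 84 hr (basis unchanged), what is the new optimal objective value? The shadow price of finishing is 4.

1512

Δb = 6, so new z* = 1488 + (4)·(6) = 1488 + 24 = 1512.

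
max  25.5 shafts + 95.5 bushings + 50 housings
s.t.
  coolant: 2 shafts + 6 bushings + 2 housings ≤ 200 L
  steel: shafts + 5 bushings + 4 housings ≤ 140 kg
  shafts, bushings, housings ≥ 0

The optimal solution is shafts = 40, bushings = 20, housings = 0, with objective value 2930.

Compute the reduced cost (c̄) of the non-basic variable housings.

-4

Check each constraint at x*: coolant 200/200 (tight); steel 140/140 (tight).
Dual feasibility on the basic columns requires 2·y_coolant + 1·y_steel = 25.5, 6·y_coolant + 5·y_steel = 95.5.
→ y_coolant = 8 and y_steel = 9.5.
Reduced cost of housings: c₃ − yᵀa₃ = 50 − (8·2 + 9.5·4) = 50 − 54 = -4.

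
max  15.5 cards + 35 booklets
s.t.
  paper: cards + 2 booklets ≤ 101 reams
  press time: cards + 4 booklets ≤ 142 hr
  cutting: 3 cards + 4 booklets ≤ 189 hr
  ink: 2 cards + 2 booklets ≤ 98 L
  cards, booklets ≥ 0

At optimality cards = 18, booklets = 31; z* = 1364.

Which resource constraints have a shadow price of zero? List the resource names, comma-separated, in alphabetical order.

cutting, paper

paper: 80/101 (slack 21)
press time: 142/142 (binding)
cutting: 178/189 (slack 11)
ink: 98/98 (binding)
By complementary slackness, a constraint with positive slack has shadow price 0 → cutting, paper.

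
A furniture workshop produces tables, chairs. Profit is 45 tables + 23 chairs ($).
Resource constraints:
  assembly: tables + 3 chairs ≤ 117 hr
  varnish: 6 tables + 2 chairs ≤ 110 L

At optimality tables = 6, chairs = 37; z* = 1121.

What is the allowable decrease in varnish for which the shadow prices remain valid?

Binding constraints: assembly, varnish. The basis is B = [[1,3],[6,2]] with det -16.
Per unit decrease in varnish, x* moves by d = (-0.1875, 0.0625).
The basis stays optimal until tables reaches 0; allowable decrease = 32 L.

32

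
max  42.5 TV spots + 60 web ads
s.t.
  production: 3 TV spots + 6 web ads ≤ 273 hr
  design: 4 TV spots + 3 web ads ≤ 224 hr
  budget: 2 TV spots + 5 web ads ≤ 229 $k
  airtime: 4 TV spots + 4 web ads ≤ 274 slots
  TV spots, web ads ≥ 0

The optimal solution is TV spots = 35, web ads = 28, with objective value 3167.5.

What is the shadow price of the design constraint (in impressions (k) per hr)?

At the optimum: production uses 273 of 273 (binding); design uses 224 of 224 (binding); budget uses 210 of 229 (slack = 19); airtime uses 252 of 274 (slack = 22).
Slack constraints have shadow price 0 (complementary slackness).
Dual feasibility on the basic columns requires 3·y_production + 4·y_design = 42.5, 6·y_production + 3·y_design = 60.
This yields shadow prices y_production = 7.5, y_design = 5.
Shadow price of design = 5.

5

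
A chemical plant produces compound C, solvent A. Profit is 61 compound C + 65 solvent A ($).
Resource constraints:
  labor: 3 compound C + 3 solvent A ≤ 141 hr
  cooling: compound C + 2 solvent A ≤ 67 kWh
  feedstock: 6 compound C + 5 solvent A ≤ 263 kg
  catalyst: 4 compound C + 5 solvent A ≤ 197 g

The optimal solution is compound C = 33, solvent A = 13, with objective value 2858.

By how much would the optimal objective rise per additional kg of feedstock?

4.5

At the optimum: labor uses 138 of 141 (slack = 3); cooling uses 59 of 67 (slack = 8); feedstock uses 263 of 263 (binding); catalyst uses 197 of 197 (binding).
Slack constraints have shadow price 0 (complementary slackness).
From A_Bᵀ y = c: 6·y_feedstock + 4·y_catalyst = 61; 5·y_feedstock + 5·y_catalyst = 65.
This yields shadow prices y_feedstock = 4.5, y_catalyst = 8.5.
Shadow price of feedstock = 4.5.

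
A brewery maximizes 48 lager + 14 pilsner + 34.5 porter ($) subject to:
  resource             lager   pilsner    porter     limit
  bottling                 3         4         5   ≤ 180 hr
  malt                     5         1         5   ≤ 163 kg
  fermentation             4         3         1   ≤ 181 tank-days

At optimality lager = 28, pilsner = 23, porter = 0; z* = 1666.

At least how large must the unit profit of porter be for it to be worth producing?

At the optimum: bottling uses 176 of 180 (slack = 4); malt uses 163 of 163 (binding); fermentation uses 181 of 181 (binding).
Since bottling is not tight, its dual is 0.
From A_Bᵀ y = c: 5·y_malt + 4·y_fermentation = 48; 1·y_malt + 3·y_fermentation = 14.
→ y_malt = 8 and y_fermentation = 2.
porter enters the basis when its profit ≥ yᵀa₃ = 8·5 + 2·1 = 42.

42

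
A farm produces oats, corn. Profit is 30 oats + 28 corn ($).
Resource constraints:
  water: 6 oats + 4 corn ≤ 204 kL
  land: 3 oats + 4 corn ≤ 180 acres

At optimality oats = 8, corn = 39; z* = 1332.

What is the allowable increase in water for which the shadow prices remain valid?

Binding constraints: water, land. The basis is B = [[6,4],[3,4]] with det 12.
Per unit increase in water, x* moves by d = (0.3333, -0.25).
The basis stays optimal until corn reaches 0; allowable increase = 156 kL.

156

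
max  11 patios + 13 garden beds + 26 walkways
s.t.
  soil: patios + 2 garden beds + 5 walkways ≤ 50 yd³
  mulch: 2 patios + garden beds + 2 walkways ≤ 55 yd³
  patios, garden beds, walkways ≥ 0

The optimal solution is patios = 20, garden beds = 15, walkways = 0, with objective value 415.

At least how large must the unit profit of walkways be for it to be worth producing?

31

At the optimum: soil uses 50 of 50 (binding); mulch uses 55 of 55 (binding).
From A_Bᵀ y = c: 1·y_soil + 2·y_mulch = 11; 2·y_soil + 1·y_mulch = 13.
→ y_soil = 5 and y_mulch = 3.
walkways enters the basis when its profit ≥ yᵀa₃ = 5·5 + 3·2 = 31.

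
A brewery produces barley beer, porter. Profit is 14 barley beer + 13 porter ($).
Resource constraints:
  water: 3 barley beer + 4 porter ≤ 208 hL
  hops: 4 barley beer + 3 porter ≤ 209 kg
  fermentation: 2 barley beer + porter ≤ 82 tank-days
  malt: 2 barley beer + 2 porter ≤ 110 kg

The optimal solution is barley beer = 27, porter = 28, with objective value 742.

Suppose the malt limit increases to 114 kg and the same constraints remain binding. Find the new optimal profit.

At the optimum: water uses 193 of 208 (slack = 15); hops uses 192 of 209 (slack = 17); fermentation uses 82 of 82 (binding); malt uses 110 of 110 (binding).
By complementary slackness, y = 0 for the non-binding constraints.
The binding rows give the dual system: 2·y_fermentation + 2·y_malt = 14 and 1·y_fermentation + 2·y_malt = 13.
Solving: y_fermentation = 1, y_malt = 6.
Δz = y_malt·Δb = 6 × (4) = 24, so new z* = 742 + 24 = 766.

766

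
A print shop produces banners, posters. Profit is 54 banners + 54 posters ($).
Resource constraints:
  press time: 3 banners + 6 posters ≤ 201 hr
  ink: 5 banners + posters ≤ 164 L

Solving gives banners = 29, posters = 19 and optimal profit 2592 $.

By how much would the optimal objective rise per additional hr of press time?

At the optimum: press time uses 201 of 201 (binding); ink uses 164 of 164 (binding).
The binding rows give the dual system: 3·y_press time + 5·y_ink = 54 and 6·y_press time + 1·y_ink = 54.
→ y_press time = 8 and y_ink = 6.
Shadow price of press time = 8.

8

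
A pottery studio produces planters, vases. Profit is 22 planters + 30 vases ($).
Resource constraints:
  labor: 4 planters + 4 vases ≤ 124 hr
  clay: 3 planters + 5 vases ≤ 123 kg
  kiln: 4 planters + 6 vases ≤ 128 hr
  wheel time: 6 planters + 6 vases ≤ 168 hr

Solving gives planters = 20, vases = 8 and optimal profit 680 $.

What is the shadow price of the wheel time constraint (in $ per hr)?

1

Check each constraint at x*: labor 112/124 (slack 12); clay 100/123 (slack 23); kiln 128/128 (tight); wheel time 168/168 (tight).
By complementary slackness, y = 0 for the non-binding constraints.
From A_Bᵀ y = c: 4·y_kiln + 6·y_wheel time = 22; 6·y_kiln + 6·y_wheel time = 30.
Solving: y_kiln = 4, y_wheel time = 1.
Shadow price of wheel time = 1.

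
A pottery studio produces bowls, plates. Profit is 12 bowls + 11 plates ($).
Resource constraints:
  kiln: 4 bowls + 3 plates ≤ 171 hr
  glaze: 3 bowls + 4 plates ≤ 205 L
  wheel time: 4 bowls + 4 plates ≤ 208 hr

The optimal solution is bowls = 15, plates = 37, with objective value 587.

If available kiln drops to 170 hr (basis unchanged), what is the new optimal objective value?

Binding: kiln and wheel time. Non-binding: glaze (12 unused).
Slack constraints have shadow price 0 (complementary slackness).
The binding rows give the dual system: 4·y_kiln + 4·y_wheel time = 12 and 3·y_kiln + 4·y_wheel time = 11.
Solving: y_kiln = 1, y_wheel time = 2.
Δz = y_kiln·Δb = 1 × (-1) = -1, so new z* = 587 − 1 = 586.

586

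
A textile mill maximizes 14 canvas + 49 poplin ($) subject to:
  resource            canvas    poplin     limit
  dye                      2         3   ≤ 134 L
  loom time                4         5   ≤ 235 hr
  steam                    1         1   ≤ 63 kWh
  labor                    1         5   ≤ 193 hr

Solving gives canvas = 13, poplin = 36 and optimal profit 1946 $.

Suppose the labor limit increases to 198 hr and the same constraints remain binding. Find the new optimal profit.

1986

Binding: dye and labor. Non-binding: loom time (3 unused), steam (14 unused).
By complementary slackness, y = 0 for the non-binding constraints.
Dual feasibility on the basic columns requires 2·y_dye + 1·y_labor = 14, 3·y_dye + 5·y_labor = 49.
Solving: y_dye = 3, y_labor = 8.
Δz = y_labor·Δb = 8 × (5) = 40, so new z* = 1946 + 40 = 1986.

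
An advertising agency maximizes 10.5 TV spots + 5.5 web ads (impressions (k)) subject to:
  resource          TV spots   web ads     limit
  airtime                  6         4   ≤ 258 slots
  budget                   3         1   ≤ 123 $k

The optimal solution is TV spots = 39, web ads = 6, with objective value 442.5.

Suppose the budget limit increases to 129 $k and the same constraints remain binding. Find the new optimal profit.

451.5

Check each constraint at x*: airtime 258/258 (tight); budget 123/123 (tight).
The binding rows give the dual system: 6·y_airtime + 3·y_budget = 10.5 and 4·y_airtime + 1·y_budget = 5.5.
This yields shadow prices y_airtime = 1, y_budget = 1.5.
Δz = y_budget·Δb = 1.5 × (6) = 9, so new z* = 442.5 + 9 = 451.5.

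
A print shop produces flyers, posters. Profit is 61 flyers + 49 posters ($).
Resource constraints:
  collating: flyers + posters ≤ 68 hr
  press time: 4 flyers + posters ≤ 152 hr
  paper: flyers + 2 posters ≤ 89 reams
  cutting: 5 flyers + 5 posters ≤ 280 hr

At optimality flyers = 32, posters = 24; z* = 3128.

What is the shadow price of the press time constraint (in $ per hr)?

4

Check each constraint at x*: collating 56/68 (slack 12); press time 152/152 (tight); paper 80/89 (slack 9); cutting 280/280 (tight).
Slack constraints have shadow price 0 (complementary slackness).
Dual feasibility on the basic columns requires 4·y_press time + 5·y_cutting = 61, 1·y_press time + 5·y_cutting = 49.
Solving: y_press time = 4, y_cutting = 9.
Shadow price of press time = 4.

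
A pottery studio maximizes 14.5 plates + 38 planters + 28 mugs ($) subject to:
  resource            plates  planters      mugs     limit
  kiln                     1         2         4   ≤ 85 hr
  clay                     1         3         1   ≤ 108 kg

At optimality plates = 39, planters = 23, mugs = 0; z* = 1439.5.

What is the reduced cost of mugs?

Check each constraint at x*: kiln 85/85 (tight); clay 108/108 (tight).
From A_Bᵀ y = c: 1·y_kiln + 1·y_clay = 14.5; 2·y_kiln + 3·y_clay = 38.
This yields shadow prices y_kiln = 5.5, y_clay = 9.
Reduced cost of mugs: c₃ − yᵀa₃ = 28 − (5.5·4 + 9·1) = 28 − 31 = -3.

-3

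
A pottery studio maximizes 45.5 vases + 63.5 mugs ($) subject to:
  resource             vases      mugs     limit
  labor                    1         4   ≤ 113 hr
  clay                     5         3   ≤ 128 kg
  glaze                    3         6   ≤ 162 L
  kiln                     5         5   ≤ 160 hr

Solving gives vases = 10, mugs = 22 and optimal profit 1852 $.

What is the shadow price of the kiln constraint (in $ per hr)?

5.5

Check each constraint at x*: labor 98/113 (slack 15); clay 116/128 (slack 12); glaze 162/162 (tight); kiln 160/160 (tight).
Slack constraints have shadow price 0 (complementary slackness).
From A_Bᵀ y = c: 3·y_glaze + 5·y_kiln = 45.5; 6·y_glaze + 5·y_kiln = 63.5.
Solving: y_glaze = 6, y_kiln = 5.5.
Shadow price of kiln = 5.5.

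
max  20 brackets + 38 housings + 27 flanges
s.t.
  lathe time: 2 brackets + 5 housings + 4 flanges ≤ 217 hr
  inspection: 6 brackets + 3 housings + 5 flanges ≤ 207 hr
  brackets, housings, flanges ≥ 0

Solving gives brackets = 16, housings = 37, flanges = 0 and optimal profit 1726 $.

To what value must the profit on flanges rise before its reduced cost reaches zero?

33

Check each constraint at x*: lathe time 217/217 (tight); inspection 207/207 (tight).
From A_Bᵀ y = c: 2·y_lathe time + 6·y_inspection = 20; 5·y_lathe time + 3·y_inspection = 38.
→ y_lathe time = 7 and y_inspection = 1.
flanges enters the basis when its profit ≥ yᵀa₃ = 7·4 + 1·5 = 33.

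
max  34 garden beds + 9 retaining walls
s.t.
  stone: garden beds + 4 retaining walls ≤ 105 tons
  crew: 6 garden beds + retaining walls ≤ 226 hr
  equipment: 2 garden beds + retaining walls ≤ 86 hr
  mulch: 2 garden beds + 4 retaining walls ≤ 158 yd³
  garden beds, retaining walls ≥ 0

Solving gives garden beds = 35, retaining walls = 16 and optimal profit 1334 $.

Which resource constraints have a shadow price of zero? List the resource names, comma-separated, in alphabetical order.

mulch, stone

stone: 99/105 (slack 6)
crew: 226/226 (binding)
equipment: 86/86 (binding)
mulch: 134/158 (slack 24)
By complementary slackness, a constraint with positive slack has shadow price 0 → mulch, stone.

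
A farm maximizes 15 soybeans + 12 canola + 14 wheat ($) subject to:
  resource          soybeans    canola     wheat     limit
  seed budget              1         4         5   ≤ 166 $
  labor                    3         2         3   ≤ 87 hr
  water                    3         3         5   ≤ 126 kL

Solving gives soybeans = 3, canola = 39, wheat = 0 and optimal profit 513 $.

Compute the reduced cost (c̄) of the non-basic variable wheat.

At the optimum: seed budget uses 159 of 166 (slack = 7); labor uses 87 of 87 (binding); water uses 126 of 126 (binding).
By complementary slackness, y = 0 for the non-binding constraint.
From A_Bᵀ y = c: 3·y_labor + 3·y_water = 15; 2·y_labor + 3·y_water = 12.
This yields shadow prices y_labor = 3, y_water = 2.
Reduced cost of wheat: c₃ − yᵀa₃ = 14 − (3·3 + 2·5) = 14 − 19 = -5.

-5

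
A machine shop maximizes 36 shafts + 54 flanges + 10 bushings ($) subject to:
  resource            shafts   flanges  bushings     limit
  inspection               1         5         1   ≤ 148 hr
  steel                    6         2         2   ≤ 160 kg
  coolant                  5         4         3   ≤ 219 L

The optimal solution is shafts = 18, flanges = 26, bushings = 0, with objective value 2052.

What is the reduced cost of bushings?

Binding: inspection and steel. Non-binding: coolant (25 unused).
By complementary slackness, y = 0 for the non-binding constraint.
From A_Bᵀ y = c: 1·y_inspection + 6·y_steel = 36; 5·y_inspection + 2·y_steel = 54.
This yields shadow prices y_inspection = 9, y_steel = 4.5.
Reduced cost of bushings: c₃ − yᵀa₃ = 10 − (9·1 + 4.5·2) = 10 − 18 = -8.

-8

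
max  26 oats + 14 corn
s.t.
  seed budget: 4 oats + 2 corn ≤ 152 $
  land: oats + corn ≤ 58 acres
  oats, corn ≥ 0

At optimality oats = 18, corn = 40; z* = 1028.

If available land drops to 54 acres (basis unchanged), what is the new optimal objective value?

Check each constraint at x*: seed budget 152/152 (tight); land 58/58 (tight).
From A_Bᵀ y = c: 4·y_seed budget + 1·y_land = 26; 2·y_seed budget + 1·y_land = 14.
Solving: y_seed budget = 6, y_land = 2.
Δz = y_land·Δb = 2 × (-4) = -8, so new z* = 1028 − 8 = 1020.

1020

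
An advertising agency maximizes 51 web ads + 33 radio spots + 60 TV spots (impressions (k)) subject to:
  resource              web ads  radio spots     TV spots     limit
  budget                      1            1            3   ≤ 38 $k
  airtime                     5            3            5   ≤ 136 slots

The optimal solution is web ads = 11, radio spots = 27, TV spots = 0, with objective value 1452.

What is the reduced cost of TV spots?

At the optimum: budget uses 38 of 38 (binding); airtime uses 136 of 136 (binding).
From A_Bᵀ y = c: 1·y_budget + 5·y_airtime = 51; 1·y_budget + 3·y_airtime = 33.
This yields shadow prices y_budget = 6, y_airtime = 9.
Reduced cost of TV spots: c₃ − yᵀa₃ = 60 − (6·3 + 9·5) = 60 − 63 = -3.

-3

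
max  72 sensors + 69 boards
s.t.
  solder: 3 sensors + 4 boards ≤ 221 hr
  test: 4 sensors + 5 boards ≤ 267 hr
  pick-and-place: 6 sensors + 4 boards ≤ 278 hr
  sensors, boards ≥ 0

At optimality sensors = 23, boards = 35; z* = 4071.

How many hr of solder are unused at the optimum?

12

solder used = 3·23 + 4·35 = 209; slack = 221 − 209 = 12.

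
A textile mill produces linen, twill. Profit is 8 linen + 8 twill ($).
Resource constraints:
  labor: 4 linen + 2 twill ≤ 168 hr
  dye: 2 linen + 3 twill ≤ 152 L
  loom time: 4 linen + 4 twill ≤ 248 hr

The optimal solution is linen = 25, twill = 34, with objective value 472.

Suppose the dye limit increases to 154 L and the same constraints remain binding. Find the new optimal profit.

476

At the optimum: labor uses 168 of 168 (binding); dye uses 152 of 152 (binding); loom time uses 236 of 248 (slack = 12).
Slack constraints have shadow price 0 (complementary slackness).
The binding rows give the dual system: 4·y_labor + 2·y_dye = 8 and 2·y_labor + 3·y_dye = 8.
→ y_labor = 1 and y_dye = 2.
Δz = y_dye·Δb = 2 × (2) = 4, so new z* = 472 + 4 = 476.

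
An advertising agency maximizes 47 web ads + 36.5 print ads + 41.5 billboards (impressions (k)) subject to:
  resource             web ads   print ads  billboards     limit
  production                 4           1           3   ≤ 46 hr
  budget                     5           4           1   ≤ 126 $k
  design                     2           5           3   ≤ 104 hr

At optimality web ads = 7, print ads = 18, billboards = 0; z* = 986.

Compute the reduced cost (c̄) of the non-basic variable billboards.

-2

At the optimum: production uses 46 of 46 (binding); budget uses 107 of 126 (slack = 19); design uses 104 of 104 (binding).
Since budget is not tight, its dual is 0.
The binding rows give the dual system: 4·y_production + 2·y_design = 47 and 1·y_production + 5·y_design = 36.5.
This yields shadow prices y_production = 9, y_design = 5.5.
Reduced cost of billboards: c₃ − yᵀa₃ = 41.5 − (9·3 + 5.5·3) = 41.5 − 43.5 = -2.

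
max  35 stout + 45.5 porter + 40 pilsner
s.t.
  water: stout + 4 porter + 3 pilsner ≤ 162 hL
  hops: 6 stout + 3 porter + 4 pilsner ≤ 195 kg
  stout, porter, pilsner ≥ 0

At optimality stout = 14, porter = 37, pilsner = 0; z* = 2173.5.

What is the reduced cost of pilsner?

Both water and hops are binding at x*.
The binding rows give the dual system: 1·y_water + 6·y_hops = 35 and 4·y_water + 3·y_hops = 45.5.
→ y_water = 8 and y_hops = 4.5.
Reduced cost of pilsner: c₃ − yᵀa₃ = 40 − (8·3 + 4.5·4) = 40 − 42 = -2.

-2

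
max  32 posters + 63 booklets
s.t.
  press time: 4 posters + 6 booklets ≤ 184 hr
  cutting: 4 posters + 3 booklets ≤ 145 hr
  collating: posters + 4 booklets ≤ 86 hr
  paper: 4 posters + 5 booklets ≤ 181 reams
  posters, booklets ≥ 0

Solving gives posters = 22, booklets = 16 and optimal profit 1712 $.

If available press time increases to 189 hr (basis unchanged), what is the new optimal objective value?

Check each constraint at x*: press time 184/184 (tight); cutting 136/145 (slack 9); collating 86/86 (tight); paper 168/181 (slack 13).
Slack constraints have shadow price 0 (complementary slackness).
From A_Bᵀ y = c: 4·y_press time + 1·y_collating = 32; 6·y_press time + 4·y_collating = 63.
Solving: y_press time = 6.5, y_collating = 6.
Δz = y_press time·Δb = 6.5 × (5) = 32.5, so new z* = 1712 + 32.5 = 1744.5.

1744.5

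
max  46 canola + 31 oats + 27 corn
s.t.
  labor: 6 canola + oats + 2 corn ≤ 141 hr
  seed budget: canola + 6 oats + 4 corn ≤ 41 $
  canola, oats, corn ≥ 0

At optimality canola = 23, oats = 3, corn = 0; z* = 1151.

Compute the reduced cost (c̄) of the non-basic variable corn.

Both labor and seed budget are binding at x*.
From A_Bᵀ y = c: 6·y_labor + 1·y_seed budget = 46; 1·y_labor + 6·y_seed budget = 31.
This yields shadow prices y_labor = 7, y_seed budget = 4.
Reduced cost of corn: c₃ − yᵀa₃ = 27 − (7·2 + 4·4) = 27 − 30 = -3.

-3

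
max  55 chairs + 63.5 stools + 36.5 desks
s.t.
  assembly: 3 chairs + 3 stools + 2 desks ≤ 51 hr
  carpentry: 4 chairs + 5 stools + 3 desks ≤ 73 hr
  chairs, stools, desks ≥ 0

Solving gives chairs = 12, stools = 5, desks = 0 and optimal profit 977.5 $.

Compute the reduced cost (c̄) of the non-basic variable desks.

-3

At the optimum: assembly uses 51 of 51 (binding); carpentry uses 73 of 73 (binding).
Dual feasibility on the basic columns requires 3·y_assembly + 4·y_carpentry = 55, 3·y_assembly + 5·y_carpentry = 63.5.
Solving: y_assembly = 7, y_carpentry = 8.5.
Reduced cost of desks: c₃ − yᵀa₃ = 36.5 − (7·2 + 8.5·3) = 36.5 − 39.5 = -3.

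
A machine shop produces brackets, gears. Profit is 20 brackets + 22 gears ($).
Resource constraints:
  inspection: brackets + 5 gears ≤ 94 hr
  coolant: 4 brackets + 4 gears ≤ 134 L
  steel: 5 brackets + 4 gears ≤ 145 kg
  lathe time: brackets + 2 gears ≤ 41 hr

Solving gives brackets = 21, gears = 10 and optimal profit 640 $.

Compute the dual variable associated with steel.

At the optimum: inspection uses 71 of 94 (slack = 23); coolant uses 124 of 134 (slack = 10); steel uses 145 of 145 (binding); lathe time uses 41 of 41 (binding).
Since inspection, coolant are not tight, their duals are 0.
The binding rows give the dual system: 5·y_steel + 1·y_lathe time = 20 and 4·y_steel + 2·y_lathe time = 22.
→ y_steel = 3 and y_lathe time = 5.
Shadow price of steel = 3.

3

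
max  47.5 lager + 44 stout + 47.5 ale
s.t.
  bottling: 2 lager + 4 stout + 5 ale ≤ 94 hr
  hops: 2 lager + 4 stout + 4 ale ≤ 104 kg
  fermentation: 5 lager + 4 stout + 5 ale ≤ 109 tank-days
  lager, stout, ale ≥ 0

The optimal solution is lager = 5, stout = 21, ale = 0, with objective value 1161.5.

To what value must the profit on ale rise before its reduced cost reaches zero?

55

Binding: bottling and fermentation. Non-binding: hops (10 unused).
Since hops is not tight, its dual is 0.
The binding rows give the dual system: 2·y_bottling + 5·y_fermentation = 47.5 and 4·y_bottling + 4·y_fermentation = 44.
Solving: y_bottling = 2.5, y_fermentation = 8.5.
ale enters the basis when its profit ≥ yᵀa₃ = 2.5·5 + 8.5·5 = 55.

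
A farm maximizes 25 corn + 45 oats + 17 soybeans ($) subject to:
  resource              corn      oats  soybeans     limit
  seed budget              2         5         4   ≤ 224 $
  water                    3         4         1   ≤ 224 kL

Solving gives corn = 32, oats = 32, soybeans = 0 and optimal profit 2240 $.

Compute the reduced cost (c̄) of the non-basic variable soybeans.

Both seed budget and water are binding at x*.
From A_Bᵀ y = c: 2·y_seed budget + 3·y_water = 25; 5·y_seed budget + 4·y_water = 45.
→ y_seed budget = 5 and y_water = 5.
Reduced cost of soybeans: c₃ − yᵀa₃ = 17 − (5·4 + 5·1) = 17 − 25 = -8.

-8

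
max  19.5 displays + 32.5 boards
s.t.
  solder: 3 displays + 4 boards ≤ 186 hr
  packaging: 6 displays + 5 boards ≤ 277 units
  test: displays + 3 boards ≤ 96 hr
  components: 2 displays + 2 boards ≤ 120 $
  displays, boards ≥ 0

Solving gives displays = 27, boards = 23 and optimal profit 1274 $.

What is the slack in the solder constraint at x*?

13

solder used = 3·27 + 4·23 = 173; slack = 186 − 173 = 13.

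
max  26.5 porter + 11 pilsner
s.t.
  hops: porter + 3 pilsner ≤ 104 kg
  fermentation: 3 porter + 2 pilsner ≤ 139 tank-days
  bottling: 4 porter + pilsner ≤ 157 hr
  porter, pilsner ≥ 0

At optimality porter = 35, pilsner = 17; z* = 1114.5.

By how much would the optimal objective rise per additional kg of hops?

Binding: fermentation and bottling. Non-binding: hops (18 unused).
By complementary slackness, y = 0 for the non-binding constraint.
From A_Bᵀ y = c: 3·y_fermentation + 4·y_bottling = 26.5; 2·y_fermentation + 1·y_bottling = 11.
This yields shadow prices y_fermentation = 3.5, y_bottling = 4.
Shadow price of hops = 0.

0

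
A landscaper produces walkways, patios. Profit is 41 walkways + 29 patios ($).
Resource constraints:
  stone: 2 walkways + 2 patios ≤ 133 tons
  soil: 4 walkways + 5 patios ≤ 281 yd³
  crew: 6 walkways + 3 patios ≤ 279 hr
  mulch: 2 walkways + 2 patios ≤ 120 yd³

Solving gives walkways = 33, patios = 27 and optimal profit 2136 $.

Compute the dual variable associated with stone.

Check each constraint at x*: stone 120/133 (slack 13); soil 267/281 (slack 14); crew 279/279 (tight); mulch 120/120 (tight).
By complementary slackness, y = 0 for the non-binding constraints.
From A_Bᵀ y = c: 6·y_crew + 2·y_mulch = 41; 3·y_crew + 2·y_mulch = 29.
→ y_crew = 4 and y_mulch = 8.5.
Shadow price of stone = 0.

0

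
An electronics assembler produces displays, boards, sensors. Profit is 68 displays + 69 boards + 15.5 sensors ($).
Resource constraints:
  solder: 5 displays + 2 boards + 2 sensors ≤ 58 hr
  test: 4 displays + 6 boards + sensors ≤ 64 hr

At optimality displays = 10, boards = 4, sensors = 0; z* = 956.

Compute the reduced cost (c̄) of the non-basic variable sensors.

-6

At the optimum: solder uses 58 of 58 (binding); test uses 64 of 64 (binding).
Dual feasibility on the basic columns requires 5·y_solder + 4·y_test = 68, 2·y_solder + 6·y_test = 69.
This yields shadow prices y_solder = 6, y_test = 9.5.
Reduced cost of sensors: c₃ − yᵀa₃ = 15.5 − (6·2 + 9.5·1) = 15.5 − 21.5 = -6.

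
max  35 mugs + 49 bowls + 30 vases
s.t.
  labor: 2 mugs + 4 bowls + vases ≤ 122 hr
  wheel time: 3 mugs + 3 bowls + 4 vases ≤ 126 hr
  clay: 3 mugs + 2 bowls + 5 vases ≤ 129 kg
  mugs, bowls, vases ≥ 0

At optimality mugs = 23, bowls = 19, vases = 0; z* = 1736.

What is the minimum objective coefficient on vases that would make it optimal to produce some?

At the optimum: labor uses 122 of 122 (binding); wheel time uses 126 of 126 (binding); clay uses 107 of 129 (slack = 22).
Since clay is not tight, its dual is 0.
Dual feasibility on the basic columns requires 2·y_labor + 3·y_wheel time = 35, 4·y_labor + 3·y_wheel time = 49.
→ y_labor = 7 and y_wheel time = 7.
vases enters the basis when its profit ≥ yᵀa₃ = 7·1 + 7·4 = 35.

35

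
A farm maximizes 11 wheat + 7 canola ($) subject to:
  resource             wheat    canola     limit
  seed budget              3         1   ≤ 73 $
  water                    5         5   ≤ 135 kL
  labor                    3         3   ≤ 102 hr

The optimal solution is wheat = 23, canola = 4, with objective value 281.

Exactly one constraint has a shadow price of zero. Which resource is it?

labor

seed budget: 73/73 (binding)
water: 135/135 (binding)
labor: 81/102 (slack 21)
By complementary slackness, a constraint with positive slack has shadow price 0 → labor.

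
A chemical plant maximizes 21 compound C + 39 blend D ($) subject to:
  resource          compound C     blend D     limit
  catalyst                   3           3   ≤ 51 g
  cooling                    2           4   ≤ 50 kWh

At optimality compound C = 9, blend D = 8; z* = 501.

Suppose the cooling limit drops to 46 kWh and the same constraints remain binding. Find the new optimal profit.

465

Check each constraint at x*: catalyst 51/51 (tight); cooling 50/50 (tight).
The binding rows give the dual system: 3·y_catalyst + 2·y_cooling = 21 and 3·y_catalyst + 4·y_cooling = 39.
Solving: y_catalyst = 1, y_cooling = 9.
Δz = y_cooling·Δb = 9 × (-4) = -36, so new z* = 501 − 36 = 465.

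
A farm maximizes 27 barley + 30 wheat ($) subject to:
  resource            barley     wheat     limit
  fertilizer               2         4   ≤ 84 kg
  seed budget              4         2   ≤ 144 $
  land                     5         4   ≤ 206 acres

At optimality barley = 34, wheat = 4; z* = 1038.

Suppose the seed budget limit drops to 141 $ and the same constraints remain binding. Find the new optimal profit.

At the optimum: fertilizer uses 84 of 84 (binding); seed budget uses 144 of 144 (binding); land uses 186 of 206 (slack = 20).
By complementary slackness, y = 0 for the non-binding constraint.
Dual feasibility on the basic columns requires 2·y_fertilizer + 4·y_seed budget = 27, 4·y_fertilizer + 2·y_seed budget = 30.
This yields shadow prices y_fertilizer = 5.5, y_seed budget = 4.
Δz = y_seed budget·Δb = 4 × (-3) = -12, so new z* = 1038 − 12 = 1026.

1026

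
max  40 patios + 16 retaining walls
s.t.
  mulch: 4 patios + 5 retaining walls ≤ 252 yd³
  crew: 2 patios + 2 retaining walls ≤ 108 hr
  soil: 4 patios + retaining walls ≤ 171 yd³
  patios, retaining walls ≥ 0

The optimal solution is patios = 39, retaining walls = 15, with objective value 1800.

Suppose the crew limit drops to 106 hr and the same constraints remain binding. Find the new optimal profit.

Check each constraint at x*: mulch 231/252 (slack 21); crew 108/108 (tight); soil 171/171 (tight).
Since mulch is not tight, its dual is 0.
From A_Bᵀ y = c: 2·y_crew + 4·y_soil = 40; 2·y_crew + 1·y_soil = 16.
Solving: y_crew = 4, y_soil = 8.
Δz = y_crew·Δb = 4 × (-2) = -8, so new z* = 1800 − 8 = 1792.

1792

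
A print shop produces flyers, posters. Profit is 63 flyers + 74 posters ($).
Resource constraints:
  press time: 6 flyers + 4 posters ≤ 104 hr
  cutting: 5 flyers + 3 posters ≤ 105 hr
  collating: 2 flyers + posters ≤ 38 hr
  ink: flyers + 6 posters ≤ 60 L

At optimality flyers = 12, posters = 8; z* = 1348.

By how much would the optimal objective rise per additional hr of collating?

Check each constraint at x*: press time 104/104 (tight); cutting 84/105 (slack 21); collating 32/38 (slack 6); ink 60/60 (tight).
Since cutting, collating are not tight, their duals are 0.
From A_Bᵀ y = c: 6·y_press time + 1·y_ink = 63; 4·y_press time + 6·y_ink = 74.
Solving: y_press time = 9.5, y_ink = 6.
Shadow price of collating = 0.

0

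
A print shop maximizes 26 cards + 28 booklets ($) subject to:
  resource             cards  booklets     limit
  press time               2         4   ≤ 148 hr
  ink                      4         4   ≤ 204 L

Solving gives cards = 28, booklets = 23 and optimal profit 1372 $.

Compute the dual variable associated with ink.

Check each constraint at x*: press time 148/148 (tight); ink 204/204 (tight).
Dual feasibility on the basic columns requires 2·y_press time + 4·y_ink = 26, 4·y_press time + 4·y_ink = 28.
This yields shadow prices y_press time = 1, y_ink = 6.
Shadow price of ink = 6.

6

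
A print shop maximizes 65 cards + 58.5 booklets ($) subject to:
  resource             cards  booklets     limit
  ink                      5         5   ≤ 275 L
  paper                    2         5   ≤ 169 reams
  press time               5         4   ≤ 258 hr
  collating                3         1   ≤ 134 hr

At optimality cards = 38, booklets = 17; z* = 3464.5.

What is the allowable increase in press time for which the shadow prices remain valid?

1.5

Binding constraints: ink, press time. The basis is B = [[5,5],[5,4]] with det -5.
Per unit increase in press time, x* moves by d = (1, -1).
The basis stays optimal until collating becomes binding; allowable increase = 1.5 hr.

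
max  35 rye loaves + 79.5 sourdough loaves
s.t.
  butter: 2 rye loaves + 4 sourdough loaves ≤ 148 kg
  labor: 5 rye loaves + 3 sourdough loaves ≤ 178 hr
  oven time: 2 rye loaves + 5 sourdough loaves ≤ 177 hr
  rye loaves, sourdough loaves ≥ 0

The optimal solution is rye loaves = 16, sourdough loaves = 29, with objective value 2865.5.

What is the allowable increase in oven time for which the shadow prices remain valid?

8

Binding constraints: butter, oven time. The basis is B = [[2,4],[2,5]] with det 2.
Per unit increase in oven time, x* moves by d = (-2, 1).
The basis stays optimal until rye loaves reaches 0; allowable increase = 8 hr.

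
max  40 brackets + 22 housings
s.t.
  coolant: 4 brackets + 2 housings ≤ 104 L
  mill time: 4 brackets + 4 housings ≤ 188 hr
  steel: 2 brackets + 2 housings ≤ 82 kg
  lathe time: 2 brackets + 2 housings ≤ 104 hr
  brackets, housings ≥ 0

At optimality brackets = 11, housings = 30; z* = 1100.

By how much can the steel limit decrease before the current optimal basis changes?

Binding constraints: coolant, steel. The basis is B = [[4,2],[2,2]] with det 4.
Per unit decrease in steel, x* moves by d = (0.5, -1).
The basis stays optimal until housings reaches 0; allowable decrease = 30 kg.

30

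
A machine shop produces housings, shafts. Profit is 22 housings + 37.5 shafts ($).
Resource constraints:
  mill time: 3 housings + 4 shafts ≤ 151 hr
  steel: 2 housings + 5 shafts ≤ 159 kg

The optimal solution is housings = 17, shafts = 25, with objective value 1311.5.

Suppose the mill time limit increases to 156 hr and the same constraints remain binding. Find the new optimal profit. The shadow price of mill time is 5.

1336.5

Δb = 5, so new z* = 1311.5 + (5)·(5) = 1311.5 + 25 = 1336.5.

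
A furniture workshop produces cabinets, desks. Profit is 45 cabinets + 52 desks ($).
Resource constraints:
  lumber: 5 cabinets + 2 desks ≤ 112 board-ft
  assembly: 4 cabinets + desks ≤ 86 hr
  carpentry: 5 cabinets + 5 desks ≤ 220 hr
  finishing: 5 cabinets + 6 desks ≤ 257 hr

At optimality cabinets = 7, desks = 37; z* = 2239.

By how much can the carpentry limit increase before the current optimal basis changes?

0.75

Binding constraints: carpentry, finishing. The basis is B = [[5,5],[5,6]] with det 5.
Per unit increase in carpentry, x* moves by d = (1.2, -1).
The basis stays optimal until lumber becomes binding; allowable increase = 0.75 hr.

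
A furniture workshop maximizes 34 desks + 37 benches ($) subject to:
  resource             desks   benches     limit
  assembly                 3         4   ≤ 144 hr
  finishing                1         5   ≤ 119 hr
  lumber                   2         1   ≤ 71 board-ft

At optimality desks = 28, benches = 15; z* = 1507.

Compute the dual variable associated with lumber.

5

Check each constraint at x*: assembly 144/144 (tight); finishing 103/119 (slack 16); lumber 71/71 (tight).
Since finishing is not tight, its dual is 0.
Dual feasibility on the basic columns requires 3·y_assembly + 2·y_lumber = 34, 4·y_assembly + 1·y_lumber = 37.
This yields shadow prices y_assembly = 8, y_lumber = 5.
Shadow price of lumber = 5.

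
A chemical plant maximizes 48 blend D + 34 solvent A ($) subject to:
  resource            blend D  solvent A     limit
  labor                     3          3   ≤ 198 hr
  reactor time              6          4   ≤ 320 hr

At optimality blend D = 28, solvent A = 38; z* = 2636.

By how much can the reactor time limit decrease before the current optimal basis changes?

56

Binding constraints: labor, reactor time. The basis is B = [[3,3],[6,4]] with det -6.
Per unit decrease in reactor time, x* moves by d = (-0.5, 0.5).
The basis stays optimal until blend D reaches 0; allowable decrease = 56 hr.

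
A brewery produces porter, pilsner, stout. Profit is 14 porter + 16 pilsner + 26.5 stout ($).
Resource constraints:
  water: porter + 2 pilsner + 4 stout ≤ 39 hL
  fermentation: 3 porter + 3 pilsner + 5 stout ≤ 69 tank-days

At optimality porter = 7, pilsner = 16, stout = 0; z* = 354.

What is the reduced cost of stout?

-1.5

Both water and fermentation are binding at x*.
The binding rows give the dual system: 1·y_water + 3·y_fermentation = 14 and 2·y_water + 3·y_fermentation = 16.
→ y_water = 2 and y_fermentation = 4.
Reduced cost of stout: c₃ − yᵀa₃ = 26.5 − (2·4 + 4·5) = 26.5 − 28 = -1.5.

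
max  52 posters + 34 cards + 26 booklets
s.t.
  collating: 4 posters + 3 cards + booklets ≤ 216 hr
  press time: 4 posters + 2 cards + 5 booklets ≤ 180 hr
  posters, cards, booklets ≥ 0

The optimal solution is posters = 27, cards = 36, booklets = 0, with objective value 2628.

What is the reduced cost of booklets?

-7

At the optimum: collating uses 216 of 216 (binding); press time uses 180 of 180 (binding).
From A_Bᵀ y = c: 4·y_collating + 4·y_press time = 52; 3·y_collating + 2·y_press time = 34.
Solving: y_collating = 8, y_press time = 5.
Reduced cost of booklets: c₃ − yᵀa₃ = 26 − (8·1 + 5·5) = 26 − 33 = -7.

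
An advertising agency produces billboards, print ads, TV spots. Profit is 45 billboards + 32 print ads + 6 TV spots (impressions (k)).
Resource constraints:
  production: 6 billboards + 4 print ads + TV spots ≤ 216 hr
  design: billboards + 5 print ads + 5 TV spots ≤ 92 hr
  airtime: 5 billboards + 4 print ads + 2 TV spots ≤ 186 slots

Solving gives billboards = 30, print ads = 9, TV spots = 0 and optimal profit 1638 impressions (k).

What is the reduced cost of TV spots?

-5

Binding: production and airtime. Non-binding: design (17 unused).
Since design is not tight, its dual is 0.
Dual feasibility on the basic columns requires 6·y_production + 5·y_airtime = 45, 4·y_production + 4·y_airtime = 32.
→ y_production = 5 and y_airtime = 3.
Reduced cost of TV spots: c₃ − yᵀa₃ = 6 − (5·1 + 3·2) = 6 − 11 = -5.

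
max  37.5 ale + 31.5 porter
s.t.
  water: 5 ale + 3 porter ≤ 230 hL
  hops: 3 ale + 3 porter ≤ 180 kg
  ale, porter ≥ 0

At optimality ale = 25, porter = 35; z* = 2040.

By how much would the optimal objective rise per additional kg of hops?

Both water and hops are binding at x*.
Dual feasibility on the basic columns requires 5·y_water + 3·y_hops = 37.5, 3·y_water + 3·y_hops = 31.5.
Solving: y_water = 3, y_hops = 7.5.
Shadow price of hops = 7.5.

7.5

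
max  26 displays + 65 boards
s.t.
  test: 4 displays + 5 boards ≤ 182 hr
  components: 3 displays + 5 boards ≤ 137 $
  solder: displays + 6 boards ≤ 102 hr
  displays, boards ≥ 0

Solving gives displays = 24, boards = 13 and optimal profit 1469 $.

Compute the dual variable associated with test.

0

Check each constraint at x*: test 161/182 (slack 21); components 137/137 (tight); solder 102/102 (tight).
By complementary slackness, y = 0 for the non-binding constraint.
The binding rows give the dual system: 3·y_components + 1·y_solder = 26 and 5·y_components + 6·y_solder = 65.
Solving: y_components = 7, y_solder = 5.
Shadow price of test = 0.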